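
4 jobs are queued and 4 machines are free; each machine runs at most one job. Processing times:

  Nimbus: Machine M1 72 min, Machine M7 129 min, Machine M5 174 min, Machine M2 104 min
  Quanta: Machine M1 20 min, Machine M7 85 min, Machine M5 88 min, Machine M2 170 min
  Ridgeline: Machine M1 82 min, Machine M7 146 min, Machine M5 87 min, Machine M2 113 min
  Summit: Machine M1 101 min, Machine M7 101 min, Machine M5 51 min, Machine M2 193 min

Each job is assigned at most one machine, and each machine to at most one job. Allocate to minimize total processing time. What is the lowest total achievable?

Optimal: Nimbus→Machine M2 (104 min), Quanta→Machine M1 (20 min), Ridgeline→Machine M5 (87 min), Summit→Machine M7 (101 min) — total 104+20+87+101 = 312 min.
Min-entry greedy (repeatedly take the single cheapest remaining cell) gives 321 min, worse by 9.
Swapping Summit↔Nimbus (Summit→Machine M2 193 min, Nimbus→Machine M7 129 min) adds 117.
Every other assignment is strictly worse.

Min total: 312 min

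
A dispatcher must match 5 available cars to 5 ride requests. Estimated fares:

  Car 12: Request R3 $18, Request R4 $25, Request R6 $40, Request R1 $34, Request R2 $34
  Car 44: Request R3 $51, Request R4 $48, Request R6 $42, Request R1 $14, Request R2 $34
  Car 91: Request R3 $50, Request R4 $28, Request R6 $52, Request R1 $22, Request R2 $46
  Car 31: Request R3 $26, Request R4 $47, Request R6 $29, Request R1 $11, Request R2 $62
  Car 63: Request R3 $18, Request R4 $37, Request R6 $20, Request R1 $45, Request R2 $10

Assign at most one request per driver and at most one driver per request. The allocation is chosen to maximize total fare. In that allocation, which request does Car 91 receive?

Car 91 receives Request R3.

Optimal: Car 12→Request R6 ($40), Car 44→Request R4 ($48), Car 91→Request R3 ($50), Car 31→Request R2 ($62), Car 63→Request R1 ($45) — total 40+48+50+62+45 = $245.
Max-entry greedy (repeatedly take the single best remaining cell) gives $235, worse by 10.
No other one-to-one assignment exceeds $245.
Car 91's own top request is Request R6 ($52), but forcing Car 91→Request R6 and reassigning the rest optimally gives only $236 — worse by 9.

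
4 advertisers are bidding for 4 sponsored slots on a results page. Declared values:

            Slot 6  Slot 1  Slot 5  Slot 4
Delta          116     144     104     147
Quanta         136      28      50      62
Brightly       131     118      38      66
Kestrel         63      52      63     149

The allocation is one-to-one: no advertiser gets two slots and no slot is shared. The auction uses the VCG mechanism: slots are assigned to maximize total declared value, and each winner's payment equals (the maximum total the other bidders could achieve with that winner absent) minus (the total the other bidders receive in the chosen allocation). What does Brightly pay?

Efficient allocation: Delta→Slot 5 ($104), Quanta→Slot 6 ($136), Brightly→Slot 1 ($118), Kestrel→Slot 4 ($149); total welfare W = $507.
Brightly receives Slot 1 at value $118, so the others get W − 118 = $389.
Without Brightly: best allocation of the remaining 3 bidders over all 4 slots is Delta→Slot 1 ($144), Quanta→Slot 6 ($136), Kestrel→Slot 4 ($149), total $429.
VCG payment = (others' best without Brightly) − (others' welfare with Brightly) = 429 − 389 = $40.

Brightly pays $40.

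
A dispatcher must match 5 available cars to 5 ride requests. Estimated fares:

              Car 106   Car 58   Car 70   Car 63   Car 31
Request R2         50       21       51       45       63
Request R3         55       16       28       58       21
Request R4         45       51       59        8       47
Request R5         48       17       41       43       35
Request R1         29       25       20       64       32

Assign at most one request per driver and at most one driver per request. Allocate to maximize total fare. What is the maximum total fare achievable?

Max total: $274

Optimal: Car 106→Request R3 ($55), Car 58→Request R4 ($51), Car 70→Request R5 ($41), Car 63→Request R1 ($64), Car 31→Request R2 ($63) — total 55+51+41+64+63 = $274.
Column-greedy (each request in turn goes to its best remaining driver) gives $253, worse by 21.
Next-best assignment: Car 106→Request R3, Car 58→Request R5, Car 70→Request R4, Car 63→Request R1, Car 31→Request R2 = $258.
Checked against all permutations: $274 is optimal.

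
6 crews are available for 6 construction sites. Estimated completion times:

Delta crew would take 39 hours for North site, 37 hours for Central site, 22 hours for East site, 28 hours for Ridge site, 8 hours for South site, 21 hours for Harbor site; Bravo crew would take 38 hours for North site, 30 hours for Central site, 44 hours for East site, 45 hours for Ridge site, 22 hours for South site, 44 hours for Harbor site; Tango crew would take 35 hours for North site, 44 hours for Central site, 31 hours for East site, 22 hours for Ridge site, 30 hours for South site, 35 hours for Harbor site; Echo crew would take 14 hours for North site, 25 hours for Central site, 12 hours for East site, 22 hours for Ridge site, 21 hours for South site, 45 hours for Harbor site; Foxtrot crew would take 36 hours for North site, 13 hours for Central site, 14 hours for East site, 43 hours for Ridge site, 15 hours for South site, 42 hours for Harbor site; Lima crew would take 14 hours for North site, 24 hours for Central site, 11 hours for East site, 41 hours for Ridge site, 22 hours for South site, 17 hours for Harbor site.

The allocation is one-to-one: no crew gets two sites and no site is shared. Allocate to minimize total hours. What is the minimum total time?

This is the linear assignment problem.
Optimal: Delta crew→Harbor site (21 hours), Bravo crew→South site (22 hours), Tango crew→Ridge site (22 hours), Echo crew→North site (14 hours), Foxtrot crew→Central site (13 hours), Lima crew→East site (11 hours) — total 21+22+22+14+13+11 = 103 hours.
Column-greedy (each site in turn goes to its cheapest remaining crew) gives 112 hours, worse by 9.
Next-best assignment: Delta crew→Harbor site, Bravo crew→South site, Tango crew→Ridge site, Echo crew→East site, Foxtrot crew→Central site, Lima crew→North site = 104 hours.
Swapping Bravo crew↔Lima crew (Bravo crew→East site 44 hours, Lima crew→South site 22 hours) adds 33.
Checked against all permutations: 103 hours is optimal.

Minimum total: 103 hours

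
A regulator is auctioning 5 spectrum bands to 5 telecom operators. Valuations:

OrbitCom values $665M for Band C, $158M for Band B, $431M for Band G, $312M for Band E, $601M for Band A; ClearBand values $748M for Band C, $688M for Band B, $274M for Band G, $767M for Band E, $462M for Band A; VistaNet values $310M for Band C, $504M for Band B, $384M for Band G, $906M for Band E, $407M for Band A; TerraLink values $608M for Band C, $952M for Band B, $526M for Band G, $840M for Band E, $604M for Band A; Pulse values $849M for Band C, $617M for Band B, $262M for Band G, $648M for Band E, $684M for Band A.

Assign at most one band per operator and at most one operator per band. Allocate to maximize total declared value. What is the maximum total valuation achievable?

Optimal: OrbitCom→Band G ($431M), ClearBand→Band C ($748M), VistaNet→Band E ($906M), TerraLink→Band B ($952M), Pulse→Band A ($684M) — total 431+748+906+952+684 = $3721M.
Checked against all permutations: $3721M is optimal.

Max total: $3721M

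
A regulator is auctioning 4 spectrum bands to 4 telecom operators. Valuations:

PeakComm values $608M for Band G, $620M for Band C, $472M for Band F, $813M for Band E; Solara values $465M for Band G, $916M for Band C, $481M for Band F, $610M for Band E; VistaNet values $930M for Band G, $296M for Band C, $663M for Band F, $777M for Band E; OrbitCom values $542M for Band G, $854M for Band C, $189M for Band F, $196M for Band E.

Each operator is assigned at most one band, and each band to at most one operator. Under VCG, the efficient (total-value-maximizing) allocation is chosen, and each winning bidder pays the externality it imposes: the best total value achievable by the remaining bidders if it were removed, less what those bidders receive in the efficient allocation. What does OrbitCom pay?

Efficient allocation: PeakComm→Band E ($813M), Solara→Band F ($481M), VistaNet→Band G ($930M), OrbitCom→Band C ($854M); total welfare W = $3078M.
OrbitCom receives Band C at value $854M, so the others get W − 854 = $2224M.
Without OrbitCom: best allocation of the remaining 3 bidders over all 4 bands is PeakComm→Band E ($813M), Solara→Band C ($916M), VistaNet→Band G ($930M), total $2659M.
VCG payment = (others' best without OrbitCom) − (others' welfare with OrbitCom) = 2659 − 2224 = $435M.

OrbitCom pays $435M.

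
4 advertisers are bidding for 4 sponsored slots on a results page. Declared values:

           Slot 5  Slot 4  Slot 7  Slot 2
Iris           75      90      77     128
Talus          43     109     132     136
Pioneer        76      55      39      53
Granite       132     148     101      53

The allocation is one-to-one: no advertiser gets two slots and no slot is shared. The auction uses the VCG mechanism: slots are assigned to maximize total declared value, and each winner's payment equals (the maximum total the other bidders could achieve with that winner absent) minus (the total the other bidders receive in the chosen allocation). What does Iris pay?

Efficient allocation: Iris→Slot 2 ($128), Talus→Slot 7 ($132), Pioneer→Slot 5 ($76), Granite→Slot 4 ($148); total welfare W = $484.
Iris receives Slot 2 at value $128, so the others get W − 128 = $356.
Without Iris: best allocation of the remaining 3 bidders over all 4 slots is Talus→Slot 2 ($136), Pioneer→Slot 5 ($76), Granite→Slot 4 ($148), total $360.
VCG payment = (others' best without Iris) − (others' welfare with Iris) = 360 − 356 = $4.

Iris pays $4.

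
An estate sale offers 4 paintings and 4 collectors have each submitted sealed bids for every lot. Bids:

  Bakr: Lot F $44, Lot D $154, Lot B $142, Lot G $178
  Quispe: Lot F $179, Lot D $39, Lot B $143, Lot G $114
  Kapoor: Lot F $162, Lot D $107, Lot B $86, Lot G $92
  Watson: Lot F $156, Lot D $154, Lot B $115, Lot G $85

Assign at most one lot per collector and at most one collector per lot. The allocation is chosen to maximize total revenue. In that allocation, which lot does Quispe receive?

Quispe receives Lot B.

This is a one-to-one assignment (maximum-weight bipartite matching).
Optimal: Bakr→Lot G ($178), Quispe→Lot B ($143), Kapoor→Lot F ($162), Watson→Lot D ($154) — total 178+143+162+154 = $637.
Max-entry greedy (repeatedly take the single best remaining cell) gives $597, worse by 40.
Swapping Watson↔Kapoor (Watson→Lot F $156, Kapoor→Lot D $107) loses 53.
Quispe's own top lot is Lot F ($179), but forcing Quispe→Lot F and reassigning the rest optimally gives only $597 — worse by 40.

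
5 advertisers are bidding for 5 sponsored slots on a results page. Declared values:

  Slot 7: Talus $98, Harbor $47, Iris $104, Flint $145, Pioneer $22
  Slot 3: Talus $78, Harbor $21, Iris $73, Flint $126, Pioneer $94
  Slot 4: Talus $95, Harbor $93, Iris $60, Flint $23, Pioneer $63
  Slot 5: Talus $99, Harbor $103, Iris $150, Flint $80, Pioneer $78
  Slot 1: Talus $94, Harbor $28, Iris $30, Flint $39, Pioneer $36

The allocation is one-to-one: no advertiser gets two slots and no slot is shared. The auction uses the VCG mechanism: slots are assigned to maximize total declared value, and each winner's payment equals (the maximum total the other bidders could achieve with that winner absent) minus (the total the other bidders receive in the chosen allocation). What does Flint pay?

Flint pays $4.

Efficient allocation: Talus→Slot 1 ($94), Harbor→Slot 4 ($93), Iris→Slot 5 ($150), Flint→Slot 7 ($145), Pioneer→Slot 3 ($94); total welfare W = $576.
Flint receives Slot 7 at value $145, so the others get W − 145 = $431.
Without Flint: best allocation of the remaining 4 bidders over all 5 slots is Talus→Slot 7 ($98), Harbor→Slot 4 ($93), Iris→Slot 5 ($150), Pioneer→Slot 3 ($94), total $435.
VCG payment = (others' best without Flint) − (others' welfare with Flint) = 435 − 431 = $4.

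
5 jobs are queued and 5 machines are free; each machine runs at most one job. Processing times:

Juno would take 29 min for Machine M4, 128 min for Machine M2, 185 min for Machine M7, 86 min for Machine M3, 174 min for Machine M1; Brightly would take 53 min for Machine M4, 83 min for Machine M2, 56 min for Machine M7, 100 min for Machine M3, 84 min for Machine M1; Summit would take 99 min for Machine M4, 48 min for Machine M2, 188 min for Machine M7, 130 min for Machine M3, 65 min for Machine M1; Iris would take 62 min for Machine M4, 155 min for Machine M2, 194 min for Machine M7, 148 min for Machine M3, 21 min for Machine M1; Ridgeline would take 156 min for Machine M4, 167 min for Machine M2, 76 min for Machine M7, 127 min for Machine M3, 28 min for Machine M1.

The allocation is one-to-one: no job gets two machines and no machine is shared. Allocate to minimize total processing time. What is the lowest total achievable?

Optimal: Juno→Machine M4 (29 min), Brightly→Machine M3 (100 min), Summit→Machine M2 (48 min), Iris→Machine M1 (21 min), Ridgeline→Machine M7 (76 min) — total 29+100+48+21+76 = 274 min.
Column-greedy (each machine in turn goes to its cheapest remaining job) gives 281 min, worse by 7.
Next-best assignment: Juno→Machine M3, Brightly→Machine M7, Summit→Machine M2, Iris→Machine M4, Ridgeline→Machine M1 = 280 min.
Every other assignment is strictly worse.

Min total: 274 min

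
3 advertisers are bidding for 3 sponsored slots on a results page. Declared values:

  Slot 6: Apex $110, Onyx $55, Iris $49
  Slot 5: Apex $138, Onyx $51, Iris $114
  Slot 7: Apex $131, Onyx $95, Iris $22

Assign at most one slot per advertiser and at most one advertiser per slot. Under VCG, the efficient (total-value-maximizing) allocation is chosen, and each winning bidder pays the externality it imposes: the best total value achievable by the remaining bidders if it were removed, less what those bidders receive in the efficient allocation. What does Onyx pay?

Onyx pays $21.

Efficient allocation: Apex→Slot 6 ($110), Onyx→Slot 7 ($95), Iris→Slot 5 ($114); total welfare W = $319.
Onyx receives Slot 7 at value $95, so the others get W − 95 = $224.
Without Onyx: best allocation of the remaining 2 bidders over all 3 slots is Apex→Slot 7 ($131), Iris→Slot 5 ($114), total $245.
VCG payment = (others' best without Onyx) − (others' welfare with Onyx) = 245 − 224 = $21.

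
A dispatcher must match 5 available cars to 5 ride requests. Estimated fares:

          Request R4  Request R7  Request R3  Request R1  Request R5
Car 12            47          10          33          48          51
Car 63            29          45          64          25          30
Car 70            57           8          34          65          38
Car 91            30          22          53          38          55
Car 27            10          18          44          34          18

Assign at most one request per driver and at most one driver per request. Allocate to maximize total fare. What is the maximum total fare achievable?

Max total: $256

Optimal: Car 12→Request R4 ($47), Car 63→Request R7 ($45), Car 70→Request R1 ($65), Car 91→Request R5 ($55), Car 27→Request R3 ($44) — total 47+45+65+55+44 = $256.
Swapping Car 70↔Car 27 (Car 70→Request R3 $34, Car 27→Request R1 $34) loses 41.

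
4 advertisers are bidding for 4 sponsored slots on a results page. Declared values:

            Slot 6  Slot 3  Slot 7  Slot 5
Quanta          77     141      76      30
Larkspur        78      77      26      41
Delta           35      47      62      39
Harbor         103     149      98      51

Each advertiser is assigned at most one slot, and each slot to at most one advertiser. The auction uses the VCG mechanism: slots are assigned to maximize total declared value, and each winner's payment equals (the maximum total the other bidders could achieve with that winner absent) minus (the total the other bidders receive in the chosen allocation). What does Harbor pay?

Efficient allocation: Quanta→Slot 3 ($141), Larkspur→Slot 6 ($78), Delta→Slot 5 ($39), Harbor→Slot 7 ($98); total welfare W = $356.
Harbor receives Slot 7 at value $98, so the others get W − 98 = $258.
Without Harbor: best allocation of the remaining 3 bidders over all 4 slots is Quanta→Slot 3 ($141), Larkspur→Slot 6 ($78), Delta→Slot 7 ($62), total $281.
VCG payment = (others' best without Harbor) − (others' welfare with Harbor) = 281 − 258 = $23.

Harbor pays $23.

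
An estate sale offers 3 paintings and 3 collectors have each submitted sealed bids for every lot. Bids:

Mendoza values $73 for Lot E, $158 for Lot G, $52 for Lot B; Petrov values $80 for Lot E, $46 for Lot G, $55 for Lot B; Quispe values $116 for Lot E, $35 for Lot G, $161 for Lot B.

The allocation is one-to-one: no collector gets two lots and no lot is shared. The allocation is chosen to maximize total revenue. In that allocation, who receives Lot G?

Optimal: Mendoza→Lot G ($158), Petrov→Lot E ($80), Quispe→Lot B ($161) — total 158+80+161 = $399.
Column-greedy (each lot in turn goes to its best remaining collector) gives $329, worse by 70.
No other one-to-one assignment exceeds $399.

Mendoza receives Lot G.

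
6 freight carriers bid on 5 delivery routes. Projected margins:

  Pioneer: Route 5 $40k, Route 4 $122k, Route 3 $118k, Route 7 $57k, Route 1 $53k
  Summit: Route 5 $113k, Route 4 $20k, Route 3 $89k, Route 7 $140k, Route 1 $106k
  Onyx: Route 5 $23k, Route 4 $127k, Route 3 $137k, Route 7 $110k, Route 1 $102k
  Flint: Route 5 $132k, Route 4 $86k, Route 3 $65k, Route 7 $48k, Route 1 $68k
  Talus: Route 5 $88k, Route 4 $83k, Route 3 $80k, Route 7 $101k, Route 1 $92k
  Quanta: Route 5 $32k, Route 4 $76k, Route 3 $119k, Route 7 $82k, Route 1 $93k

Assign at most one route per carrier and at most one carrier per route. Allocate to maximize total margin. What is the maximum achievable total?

Optimal: Flint→Route 5 ($132k), Pioneer→Route 4 ($122k), Onyx→Route 3 ($137k), Summit→Route 7 ($140k), Quanta→Route 1 ($93k) — total 132+122+137+140+93 = $624k.
Row-greedy (each carrier in turn takes its best remaining route) gives $623k, worse by 1.

Maximum total: $624k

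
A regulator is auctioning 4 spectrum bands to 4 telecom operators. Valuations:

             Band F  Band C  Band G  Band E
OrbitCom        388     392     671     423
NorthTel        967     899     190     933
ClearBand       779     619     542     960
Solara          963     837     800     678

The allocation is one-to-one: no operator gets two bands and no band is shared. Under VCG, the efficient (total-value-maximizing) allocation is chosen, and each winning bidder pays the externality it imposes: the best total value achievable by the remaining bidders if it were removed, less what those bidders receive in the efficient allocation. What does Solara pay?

Solara pays $68M.

Efficient allocation: OrbitCom→Band G ($671M), NorthTel→Band C ($899M), ClearBand→Band E ($960M), Solara→Band F ($963M); total welfare W = $3493M.
Solara receives Band F at value $963M, so the others get W − 963 = $2530M.
Without Solara: best allocation of the remaining 3 bidders over all 4 bands is OrbitCom→Band G ($671M), NorthTel→Band F ($967M), ClearBand→Band E ($960M), total $2598M.
VCG payment = (others' best without Solara) − (others' welfare with Solara) = 2598 − 2530 = $68M.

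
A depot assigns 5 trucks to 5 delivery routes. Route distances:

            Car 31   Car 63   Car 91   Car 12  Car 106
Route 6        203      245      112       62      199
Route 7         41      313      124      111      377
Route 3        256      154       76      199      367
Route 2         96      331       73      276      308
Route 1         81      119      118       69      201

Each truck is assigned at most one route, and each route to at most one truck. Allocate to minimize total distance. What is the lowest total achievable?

Optimal: Car 31→Route 7 (41 km), Car 63→Route 3 (154 km), Car 91→Route 2 (73 km), Car 12→Route 6 (62 km), Car 106→Route 1 (201 km) — total 41+154+73+62+201 = 531 km.
Min-entry greedy (repeatedly take the single cheapest remaining cell) gives 662 km, worse by 131.
Every other assignment is strictly worse.

Minimum total: 531 km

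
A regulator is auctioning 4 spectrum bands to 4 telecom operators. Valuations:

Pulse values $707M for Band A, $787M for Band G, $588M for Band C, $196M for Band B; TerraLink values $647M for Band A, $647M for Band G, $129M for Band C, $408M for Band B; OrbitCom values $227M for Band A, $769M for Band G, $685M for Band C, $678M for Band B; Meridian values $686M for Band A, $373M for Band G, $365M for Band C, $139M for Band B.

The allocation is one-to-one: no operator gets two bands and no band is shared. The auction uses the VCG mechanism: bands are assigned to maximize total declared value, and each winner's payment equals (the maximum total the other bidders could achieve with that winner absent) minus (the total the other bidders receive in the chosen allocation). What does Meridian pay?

Meridian pays $206M.

Efficient allocation: Pulse→Band C ($588M), TerraLink→Band G ($647M), OrbitCom→Band B ($678M), Meridian→Band A ($686M); total welfare W = $2599M.
Meridian receives Band A at value $686M, so the others get W − 686 = $1913M.
Without Meridian: best allocation of the remaining 3 bidders over all 4 bands is Pulse→Band G ($787M), TerraLink→Band A ($647M), OrbitCom→Band C ($685M), total $2119M.
VCG payment = (others' best without Meridian) − (others' welfare with Meridian) = 2119 − 1913 = $206M.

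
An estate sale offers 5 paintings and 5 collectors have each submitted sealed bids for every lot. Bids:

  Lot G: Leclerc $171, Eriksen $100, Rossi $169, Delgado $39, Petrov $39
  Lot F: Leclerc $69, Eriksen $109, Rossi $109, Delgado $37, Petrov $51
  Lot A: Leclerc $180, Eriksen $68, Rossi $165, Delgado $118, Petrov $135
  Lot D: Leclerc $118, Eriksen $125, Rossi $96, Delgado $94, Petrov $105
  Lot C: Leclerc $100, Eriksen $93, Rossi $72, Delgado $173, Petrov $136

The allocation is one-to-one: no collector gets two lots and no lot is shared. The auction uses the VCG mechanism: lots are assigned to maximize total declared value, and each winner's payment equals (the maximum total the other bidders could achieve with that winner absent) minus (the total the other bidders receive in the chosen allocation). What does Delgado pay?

Delgado pays $47.

Efficient allocation: Leclerc→Lot A ($180), Eriksen→Lot F ($109), Rossi→Lot G ($169), Delgado→Lot C ($173), Petrov→Lot D ($105); total welfare W = $736.
Delgado receives Lot C at value $173, so the others get W − 173 = $563.
Without Delgado: best allocation of the remaining 4 bidders over all 5 lots is Leclerc→Lot A ($180), Eriksen→Lot D ($125), Rossi→Lot G ($169), Petrov→Lot C ($136), total $610.
VCG payment = (others' best without Delgado) − (others' welfare with Delgado) = 610 − 563 = $47.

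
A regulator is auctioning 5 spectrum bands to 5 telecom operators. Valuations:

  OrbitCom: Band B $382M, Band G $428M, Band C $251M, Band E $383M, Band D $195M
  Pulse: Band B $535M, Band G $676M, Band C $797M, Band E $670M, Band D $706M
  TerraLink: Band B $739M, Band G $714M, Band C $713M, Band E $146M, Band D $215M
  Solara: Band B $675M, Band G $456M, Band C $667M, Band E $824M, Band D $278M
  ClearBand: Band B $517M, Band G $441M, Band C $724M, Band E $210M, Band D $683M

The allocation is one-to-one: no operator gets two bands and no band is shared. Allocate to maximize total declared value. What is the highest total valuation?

This is a one-to-one assignment (maximum-weight bipartite matching).
Optimal: OrbitCom→Band G ($428M), Pulse→Band C ($797M), TerraLink→Band B ($739M), Solara→Band E ($824M), ClearBand→Band D ($683M) — total 428+797+739+824+683 = $3471M.
Column-greedy (each band in turn goes to its best remaining operator) gives $3158M, worse by 313.
Next-best assignment: OrbitCom→Band G, Pulse→Band D, TerraLink→Band B, Solara→Band E, ClearBand→Band C = $3421M.
No other one-to-one assignment exceeds $3471M.

Max total: $3471M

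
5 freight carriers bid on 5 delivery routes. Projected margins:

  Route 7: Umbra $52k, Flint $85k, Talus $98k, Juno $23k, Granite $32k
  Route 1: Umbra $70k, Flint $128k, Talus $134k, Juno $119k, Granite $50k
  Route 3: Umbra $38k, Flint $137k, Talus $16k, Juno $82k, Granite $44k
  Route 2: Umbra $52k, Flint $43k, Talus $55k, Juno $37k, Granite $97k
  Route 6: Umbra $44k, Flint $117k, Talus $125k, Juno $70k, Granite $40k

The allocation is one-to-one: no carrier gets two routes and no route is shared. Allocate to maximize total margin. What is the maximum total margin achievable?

Optimal: Umbra→Route 7 ($52k), Flint→Route 3 ($137k), Talus→Route 6 ($125k), Juno→Route 1 ($119k), Granite→Route 2 ($97k) — total 52+137+125+119+97 = $530k.
Next-best assignment: Umbra→Route 6, Flint→Route 3, Talus→Route 7, Juno→Route 1, Granite→Route 2 = $495k.
No other one-to-one assignment exceeds $530k.

Maximum total: $530k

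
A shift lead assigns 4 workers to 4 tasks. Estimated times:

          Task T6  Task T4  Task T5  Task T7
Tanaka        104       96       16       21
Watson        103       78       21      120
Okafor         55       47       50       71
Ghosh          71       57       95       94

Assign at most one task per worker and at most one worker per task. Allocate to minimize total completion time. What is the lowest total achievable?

Min total: 154 min

This is a one-to-one assignment (minimum-cost bipartite matching).
Optimal: Tanaka→Task T7 (21 min), Watson→Task T5 (21 min), Okafor→Task T6 (55 min), Ghosh→Task T4 (57 min) — total 21+21+55+57 = 154 min.
Row-greedy (each worker in turn takes its cheapest remaining task) gives 243 min, worse by 89.
Checked against all permutations: 154 min is optimal.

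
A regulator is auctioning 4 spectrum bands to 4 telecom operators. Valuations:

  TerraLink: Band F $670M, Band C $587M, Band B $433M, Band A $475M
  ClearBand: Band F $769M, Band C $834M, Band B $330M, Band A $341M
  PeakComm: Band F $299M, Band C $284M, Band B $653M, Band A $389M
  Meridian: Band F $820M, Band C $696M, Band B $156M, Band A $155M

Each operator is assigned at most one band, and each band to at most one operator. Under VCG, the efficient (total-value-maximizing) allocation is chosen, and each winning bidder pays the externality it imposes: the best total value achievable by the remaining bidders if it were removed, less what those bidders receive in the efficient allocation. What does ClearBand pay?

ClearBand pays $112M.

Efficient allocation: TerraLink→Band A ($475M), ClearBand→Band C ($834M), PeakComm→Band B ($653M), Meridian→Band F ($820M); total welfare W = $2782M.
ClearBand receives Band C at value $834M, so the others get W − 834 = $1948M.
Without ClearBand: best allocation of the remaining 3 bidders over all 4 bands is TerraLink→Band C ($587M), PeakComm→Band B ($653M), Meridian→Band F ($820M), total $2060M.
VCG payment = (others' best without ClearBand) − (others' welfare with ClearBand) = 2060 − 1948 = $112M.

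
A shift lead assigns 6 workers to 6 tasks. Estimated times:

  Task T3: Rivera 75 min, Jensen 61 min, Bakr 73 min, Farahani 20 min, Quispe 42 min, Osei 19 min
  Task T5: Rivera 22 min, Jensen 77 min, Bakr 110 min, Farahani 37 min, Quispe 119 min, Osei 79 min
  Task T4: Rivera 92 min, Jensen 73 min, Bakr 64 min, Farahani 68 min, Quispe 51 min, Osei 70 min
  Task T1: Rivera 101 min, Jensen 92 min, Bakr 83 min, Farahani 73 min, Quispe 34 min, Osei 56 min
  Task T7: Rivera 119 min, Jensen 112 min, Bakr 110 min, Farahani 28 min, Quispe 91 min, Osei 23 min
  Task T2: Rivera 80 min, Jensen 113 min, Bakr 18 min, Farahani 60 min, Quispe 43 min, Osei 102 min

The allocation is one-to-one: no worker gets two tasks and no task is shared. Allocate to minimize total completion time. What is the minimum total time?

Minimum total: 190 min

This is the linear assignment problem.
Optimal: Rivera→Task T5 (22 min), Jensen→Task T4 (73 min), Bakr→Task T2 (18 min), Farahani→Task T3 (20 min), Quispe→Task T1 (34 min), Osei→Task T7 (23 min) — total 22+73+18+20+34+23 = 190 min.
Min-entry greedy (repeatedly take the single cheapest remaining cell) gives 194 min, worse by 4.
Next-best assignment: Rivera→Task T5, Jensen→Task T4, Bakr→Task T2, Farahani→Task T7, Quispe→Task T1, Osei→Task T3 = 194 min.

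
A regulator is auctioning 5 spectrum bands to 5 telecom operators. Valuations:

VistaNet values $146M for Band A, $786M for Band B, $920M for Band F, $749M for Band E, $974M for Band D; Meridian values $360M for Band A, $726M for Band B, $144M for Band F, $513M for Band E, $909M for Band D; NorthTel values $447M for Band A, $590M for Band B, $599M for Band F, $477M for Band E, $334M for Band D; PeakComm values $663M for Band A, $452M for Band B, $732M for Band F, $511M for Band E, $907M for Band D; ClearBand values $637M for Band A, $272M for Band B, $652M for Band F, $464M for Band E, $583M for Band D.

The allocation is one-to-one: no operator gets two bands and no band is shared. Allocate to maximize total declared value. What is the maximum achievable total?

Optimal: VistaNet→Band F ($920M), Meridian→Band B ($726M), NorthTel→Band E ($477M), PeakComm→Band D ($907M), ClearBand→Band A ($637M) — total 920+726+477+907+637 = $3667M.
Max-entry greedy (repeatedly take the single best remaining cell) gives $3546M, worse by 121.
Next-best assignment: VistaNet→Band E, Meridian→Band B, NorthTel→Band F, PeakComm→Band D, ClearBand→Band A = $3618M.
Checked against all permutations: $3667M is optimal.

Maximum total: $3667M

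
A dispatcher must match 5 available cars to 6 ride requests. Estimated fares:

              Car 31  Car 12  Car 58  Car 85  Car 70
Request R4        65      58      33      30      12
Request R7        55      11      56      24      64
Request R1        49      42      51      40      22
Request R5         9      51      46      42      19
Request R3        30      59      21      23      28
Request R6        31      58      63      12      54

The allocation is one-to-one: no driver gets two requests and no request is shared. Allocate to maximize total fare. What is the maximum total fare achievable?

Optimal: Car 31→Request R4 ($65), Car 12→Request R3 ($59), Car 58→Request R6 ($63), Car 85→Request R5 ($42), Car 70→Request R7 ($64) — total 65+59+63+42+64 = $293.
Column-greedy (each request in turn goes to its best remaining driver) gives $254, worse by 39.
Swapping Car 58↔Car 70 (Car 58→Request R7 $56, Car 70→Request R6 $54) loses 17.

Max total: $293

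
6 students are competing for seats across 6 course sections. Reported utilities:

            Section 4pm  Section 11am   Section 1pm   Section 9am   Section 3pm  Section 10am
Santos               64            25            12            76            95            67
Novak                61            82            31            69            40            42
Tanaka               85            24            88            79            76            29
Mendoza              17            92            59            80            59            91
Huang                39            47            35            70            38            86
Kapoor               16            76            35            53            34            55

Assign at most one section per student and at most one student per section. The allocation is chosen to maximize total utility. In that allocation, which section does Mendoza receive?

Mendoza receives Section 9am.

This is a one-to-one assignment (maximum-weight bipartite matching).
Optimal: Santos→Section 3pm (95 points), Novak→Section 4pm (61 points), Tanaka→Section 1pm (88 points), Mendoza→Section 9am (80 points), Huang→Section 10am (86 points), Kapoor→Section 11am (76 points) — total 95+61+88+80+86+76 = 486 points.
Row-greedy (each student in turn takes its best remaining section) gives 442 points, worse by 44.
Next-best assignment: Santos→Section 3pm, Novak→Section 4pm, Tanaka→Section 1pm, Mendoza→Section 10am, Huang→Section 9am, Kapoor→Section 11am = 481 points.
Swapping Mendoza↔Huang (Mendoza→Section 10am 91 points, Huang→Section 9am 70 points) loses 5.
Mendoza's own top section is Section 11am (92 points), but forcing Mendoza→Section 11am and reassigning the rest optimally gives only 475 points — worse by 11.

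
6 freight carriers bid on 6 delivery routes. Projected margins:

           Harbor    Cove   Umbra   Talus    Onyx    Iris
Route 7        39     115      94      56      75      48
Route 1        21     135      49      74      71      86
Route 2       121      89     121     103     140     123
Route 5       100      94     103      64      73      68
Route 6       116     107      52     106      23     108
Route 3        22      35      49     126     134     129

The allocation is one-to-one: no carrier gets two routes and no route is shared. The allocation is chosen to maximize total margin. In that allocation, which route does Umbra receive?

This is a one-to-one assignment (maximum-weight bipartite matching).
Optimal: Harbor→Route 5 ($100k), Cove→Route 1 ($135k), Umbra→Route 7 ($94k), Talus→Route 6 ($106k), Onyx→Route 2 ($140k), Iris→Route 3 ($129k) — total 100+135+94+106+140+129 = $704k.
Max-entry greedy (repeatedly take the single best remaining cell) gives $679k, worse by 25.
Next-best assignment: Harbor→Route 5, Cove→Route 1, Umbra→Route 7, Talus→Route 3, Onyx→Route 2, Iris→Route 6 = $703k.
Umbra's own top route is Route 2 ($121k), but forcing Umbra→Route 2 and reassigning the rest optimally gives only $666k — worse by 38.

Umbra receives Route 7.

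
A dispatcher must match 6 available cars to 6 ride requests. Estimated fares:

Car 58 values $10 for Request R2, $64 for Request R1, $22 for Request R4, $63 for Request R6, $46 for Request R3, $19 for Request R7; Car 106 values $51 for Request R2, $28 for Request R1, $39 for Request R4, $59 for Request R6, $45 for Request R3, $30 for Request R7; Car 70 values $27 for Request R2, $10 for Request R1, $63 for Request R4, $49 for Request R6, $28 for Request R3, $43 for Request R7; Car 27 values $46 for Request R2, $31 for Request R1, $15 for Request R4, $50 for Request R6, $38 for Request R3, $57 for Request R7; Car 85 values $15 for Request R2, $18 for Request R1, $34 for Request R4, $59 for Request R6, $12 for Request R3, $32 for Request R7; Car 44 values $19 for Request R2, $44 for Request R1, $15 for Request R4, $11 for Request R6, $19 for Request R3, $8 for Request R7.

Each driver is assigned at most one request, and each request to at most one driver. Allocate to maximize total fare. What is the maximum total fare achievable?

Max total: $320

This is a one-to-one assignment (maximum-weight bipartite matching).
Optimal: Car 58→Request R3 ($46), Car 106→Request R2 ($51), Car 70→Request R4 ($63), Car 27→Request R7 ($57), Car 85→Request R6 ($59), Car 44→Request R1 ($44) — total 46+51+63+57+59+44 = $320.
Max-entry greedy (repeatedly take the single best remaining cell) gives $274, worse by 46.
Next-best assignment: Car 58→Request R1, Car 106→Request R2, Car 70→Request R4, Car 27→Request R7, Car 85→Request R6, Car 44→Request R3 = $313.
No other one-to-one assignment exceeds $320.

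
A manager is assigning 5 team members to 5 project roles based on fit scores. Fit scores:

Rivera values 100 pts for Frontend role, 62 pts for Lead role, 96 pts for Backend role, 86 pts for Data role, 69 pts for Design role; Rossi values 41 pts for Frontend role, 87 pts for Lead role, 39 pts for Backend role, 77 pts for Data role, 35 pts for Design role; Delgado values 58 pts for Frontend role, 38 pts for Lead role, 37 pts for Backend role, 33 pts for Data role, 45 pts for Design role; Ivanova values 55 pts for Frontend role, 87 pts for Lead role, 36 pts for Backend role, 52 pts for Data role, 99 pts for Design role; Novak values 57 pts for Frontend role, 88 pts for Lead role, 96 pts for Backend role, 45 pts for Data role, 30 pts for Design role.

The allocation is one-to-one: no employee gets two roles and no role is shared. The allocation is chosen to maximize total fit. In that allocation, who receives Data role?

Treat this as an assignment problem: match each employee to one role.
Optimal: Rivera→Data role (86 pts), Rossi→Lead role (87 pts), Delgado→Frontend role (58 pts), Ivanova→Design role (99 pts), Novak→Backend role (96 pts) — total 86+87+58+99+96 = 426 pts.
Column-greedy (each role in turn goes to its best remaining employee) gives 324 pts, worse by 102.
Swapping Rivera↔Novak (Rivera→Backend role 96 pts, Novak→Data role 45 pts) loses 41.
Rivera's own top role is Frontend role (100 pts), but forcing Rivera→Frontend role and reassigning the rest optimally gives only 415 pts — worse by 11.

Rivera receives Data role.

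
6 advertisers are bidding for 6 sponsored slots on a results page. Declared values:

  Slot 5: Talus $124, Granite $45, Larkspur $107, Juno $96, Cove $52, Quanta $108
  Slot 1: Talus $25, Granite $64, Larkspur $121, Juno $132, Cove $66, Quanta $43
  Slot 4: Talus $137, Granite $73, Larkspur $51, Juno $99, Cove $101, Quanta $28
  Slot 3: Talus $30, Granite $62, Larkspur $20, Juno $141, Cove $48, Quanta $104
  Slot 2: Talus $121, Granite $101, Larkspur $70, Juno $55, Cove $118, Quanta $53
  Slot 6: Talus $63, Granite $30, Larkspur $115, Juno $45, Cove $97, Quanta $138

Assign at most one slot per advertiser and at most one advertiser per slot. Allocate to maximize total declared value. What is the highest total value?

Max total: $726

Optimal: Talus→Slot 5 ($124), Granite→Slot 2 ($101), Larkspur→Slot 1 ($121), Juno→Slot 3 ($141), Cove→Slot 4 ($101), Quanta→Slot 6 ($138) — total 124+101+121+141+101+138 = $726.
Max-entry greedy (repeatedly take the single best remaining cell) gives $700, worse by 26.
Next-best assignment: Talus→Slot 5, Granite→Slot 4, Larkspur→Slot 1, Juno→Slot 3, Cove→Slot 2, Quanta→Slot 6 = $715.
No other one-to-one assignment exceeds $726.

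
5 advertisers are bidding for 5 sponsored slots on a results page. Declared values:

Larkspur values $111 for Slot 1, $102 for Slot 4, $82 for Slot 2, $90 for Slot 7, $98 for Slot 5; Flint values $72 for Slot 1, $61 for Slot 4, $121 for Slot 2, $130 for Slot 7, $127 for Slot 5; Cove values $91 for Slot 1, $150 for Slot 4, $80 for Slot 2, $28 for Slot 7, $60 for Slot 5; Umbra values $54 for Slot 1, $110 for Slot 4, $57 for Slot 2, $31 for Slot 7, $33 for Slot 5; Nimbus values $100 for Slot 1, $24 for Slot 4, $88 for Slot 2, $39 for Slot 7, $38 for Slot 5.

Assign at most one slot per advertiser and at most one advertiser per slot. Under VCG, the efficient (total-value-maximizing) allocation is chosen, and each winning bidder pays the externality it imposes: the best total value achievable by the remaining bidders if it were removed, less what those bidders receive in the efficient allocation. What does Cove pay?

Efficient allocation: Larkspur→Slot 5 ($98), Flint→Slot 7 ($130), Cove→Slot 4 ($150), Umbra→Slot 2 ($57), Nimbus→Slot 1 ($100); total welfare W = $535.
Cove receives Slot 4 at value $150, so the others get W − 150 = $385.
Without Cove: best allocation of the remaining 4 bidders over all 5 slots is Larkspur→Slot 1 ($111), Flint→Slot 7 ($130), Umbra→Slot 4 ($110), Nimbus→Slot 2 ($88), total $439.
VCG payment = (others' best without Cove) − (others' welfare with Cove) = 439 − 385 = $54.

Cove pays $54.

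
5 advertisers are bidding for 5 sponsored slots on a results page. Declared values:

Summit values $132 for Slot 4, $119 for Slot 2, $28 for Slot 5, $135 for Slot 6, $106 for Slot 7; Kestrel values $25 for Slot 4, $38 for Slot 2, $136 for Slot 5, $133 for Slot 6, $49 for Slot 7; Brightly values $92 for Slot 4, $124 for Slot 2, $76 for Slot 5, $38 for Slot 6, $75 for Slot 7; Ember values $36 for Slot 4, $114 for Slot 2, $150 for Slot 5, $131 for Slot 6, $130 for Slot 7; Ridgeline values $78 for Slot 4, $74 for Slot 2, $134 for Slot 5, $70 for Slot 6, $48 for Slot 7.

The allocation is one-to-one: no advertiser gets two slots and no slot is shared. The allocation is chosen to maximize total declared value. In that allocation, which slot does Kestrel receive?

Kestrel receives Slot 6.

Optimal: Summit→Slot 4 ($132), Kestrel→Slot 6 ($133), Brightly→Slot 2 ($124), Ember→Slot 7 ($130), Ridgeline→Slot 5 ($134) — total 132+133+124+130+134 = $653.
Max-entry greedy (repeatedly take the single best remaining cell) gives $536, worse by 117.
Kestrel's own top slot is Slot 5 ($136), but forcing Kestrel→Slot 5 and reassigning the rest optimally gives only $603 — worse by 50.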